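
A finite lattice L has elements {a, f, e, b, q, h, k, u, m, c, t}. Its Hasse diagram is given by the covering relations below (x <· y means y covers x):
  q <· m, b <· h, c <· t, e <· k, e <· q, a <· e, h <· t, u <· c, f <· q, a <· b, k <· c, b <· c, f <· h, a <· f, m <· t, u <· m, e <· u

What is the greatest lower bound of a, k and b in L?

a

Common lower bounds of {a, k, b}: a.
The greatest among these is a.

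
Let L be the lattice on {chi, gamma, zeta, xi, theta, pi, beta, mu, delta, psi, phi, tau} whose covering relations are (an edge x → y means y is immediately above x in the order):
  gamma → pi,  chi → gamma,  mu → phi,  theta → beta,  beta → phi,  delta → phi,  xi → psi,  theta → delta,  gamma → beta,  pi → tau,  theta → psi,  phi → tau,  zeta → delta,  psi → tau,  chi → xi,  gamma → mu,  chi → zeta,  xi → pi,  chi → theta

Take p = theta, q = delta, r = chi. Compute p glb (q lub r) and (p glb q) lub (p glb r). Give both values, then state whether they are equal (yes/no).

theta; theta; yes

q lub r = delta, so p glb (q lub r) = theta glb delta = theta.
p glb q = theta and p glb r = chi, so (p glb q) lub (p glb r) = theta lub chi = theta.
Equal: yes.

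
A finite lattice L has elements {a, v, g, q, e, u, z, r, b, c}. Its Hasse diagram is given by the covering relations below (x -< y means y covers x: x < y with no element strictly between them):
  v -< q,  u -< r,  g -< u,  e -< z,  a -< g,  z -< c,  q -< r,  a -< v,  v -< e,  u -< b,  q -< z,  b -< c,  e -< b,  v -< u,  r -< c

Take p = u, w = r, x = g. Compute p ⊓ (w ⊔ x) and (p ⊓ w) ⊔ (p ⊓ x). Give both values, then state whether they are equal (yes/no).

u; u; yes

w ⊔ x = r, so p ⊓ (w ⊔ x) = u ⊓ r = u.
p ⊓ w = u and p ⊓ x = g, so (p ⊓ w) ⊔ (p ⊓ x) = u ⊔ g = u.
Equal: yes.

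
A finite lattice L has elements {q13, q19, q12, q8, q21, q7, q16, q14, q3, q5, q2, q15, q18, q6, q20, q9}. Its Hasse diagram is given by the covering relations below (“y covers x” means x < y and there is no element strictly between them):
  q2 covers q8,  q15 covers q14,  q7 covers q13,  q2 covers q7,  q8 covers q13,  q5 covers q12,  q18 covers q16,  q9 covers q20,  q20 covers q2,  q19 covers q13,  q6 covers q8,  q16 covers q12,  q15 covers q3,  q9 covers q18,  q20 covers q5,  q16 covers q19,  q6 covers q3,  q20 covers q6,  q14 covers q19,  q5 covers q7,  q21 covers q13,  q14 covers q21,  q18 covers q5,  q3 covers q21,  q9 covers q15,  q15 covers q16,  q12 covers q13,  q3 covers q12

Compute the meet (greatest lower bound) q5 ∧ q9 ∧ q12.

q12

Common lower bounds of {q5, q9, q12}: q12, q13.
The greatest among these is q12.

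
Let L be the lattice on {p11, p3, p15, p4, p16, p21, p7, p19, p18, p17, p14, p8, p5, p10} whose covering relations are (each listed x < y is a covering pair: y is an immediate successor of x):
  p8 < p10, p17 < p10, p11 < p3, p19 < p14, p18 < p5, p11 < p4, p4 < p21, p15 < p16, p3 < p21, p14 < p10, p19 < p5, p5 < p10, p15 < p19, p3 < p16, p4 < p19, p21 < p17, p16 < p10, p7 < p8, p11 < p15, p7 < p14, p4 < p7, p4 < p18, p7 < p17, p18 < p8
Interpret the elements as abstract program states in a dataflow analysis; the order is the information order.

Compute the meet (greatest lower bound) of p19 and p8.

Common lower bounds of {p19, p8}: p11, p4.
The greatest among these is p4.

p4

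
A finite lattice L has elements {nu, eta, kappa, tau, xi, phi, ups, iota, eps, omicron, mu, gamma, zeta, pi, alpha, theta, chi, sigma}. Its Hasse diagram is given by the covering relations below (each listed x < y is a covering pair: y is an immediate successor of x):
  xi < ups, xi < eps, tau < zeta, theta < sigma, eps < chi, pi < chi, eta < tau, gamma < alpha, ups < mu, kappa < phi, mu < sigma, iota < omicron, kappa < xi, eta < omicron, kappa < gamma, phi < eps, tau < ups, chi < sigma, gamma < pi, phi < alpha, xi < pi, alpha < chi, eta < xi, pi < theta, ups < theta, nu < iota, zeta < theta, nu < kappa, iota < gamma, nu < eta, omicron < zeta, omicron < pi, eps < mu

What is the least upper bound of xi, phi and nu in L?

Common upper bounds of {xi, phi, nu}: chi, eps, mu, sigma.
The least among these is eps.

eps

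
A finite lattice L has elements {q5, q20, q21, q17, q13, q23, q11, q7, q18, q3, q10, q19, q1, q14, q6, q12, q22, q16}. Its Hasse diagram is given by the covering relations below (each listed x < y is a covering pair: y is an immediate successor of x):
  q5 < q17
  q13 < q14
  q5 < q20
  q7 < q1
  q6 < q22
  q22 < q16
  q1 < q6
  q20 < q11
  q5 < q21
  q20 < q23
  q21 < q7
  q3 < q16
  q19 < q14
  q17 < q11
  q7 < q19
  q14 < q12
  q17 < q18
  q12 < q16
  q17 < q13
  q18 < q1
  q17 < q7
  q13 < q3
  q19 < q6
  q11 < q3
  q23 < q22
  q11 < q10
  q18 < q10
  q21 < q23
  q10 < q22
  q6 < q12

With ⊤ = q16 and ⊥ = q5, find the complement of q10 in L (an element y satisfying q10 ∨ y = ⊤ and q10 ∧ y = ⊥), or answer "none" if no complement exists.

none

For every candidate y, either q10 ∨ y ≠ q16 or q10 ∧ y ≠ q5; no complement exists.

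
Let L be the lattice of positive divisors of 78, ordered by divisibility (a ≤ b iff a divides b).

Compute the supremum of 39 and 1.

In the divisibility order, the join is the least common multiple: lcm(39, 1) = 39.

39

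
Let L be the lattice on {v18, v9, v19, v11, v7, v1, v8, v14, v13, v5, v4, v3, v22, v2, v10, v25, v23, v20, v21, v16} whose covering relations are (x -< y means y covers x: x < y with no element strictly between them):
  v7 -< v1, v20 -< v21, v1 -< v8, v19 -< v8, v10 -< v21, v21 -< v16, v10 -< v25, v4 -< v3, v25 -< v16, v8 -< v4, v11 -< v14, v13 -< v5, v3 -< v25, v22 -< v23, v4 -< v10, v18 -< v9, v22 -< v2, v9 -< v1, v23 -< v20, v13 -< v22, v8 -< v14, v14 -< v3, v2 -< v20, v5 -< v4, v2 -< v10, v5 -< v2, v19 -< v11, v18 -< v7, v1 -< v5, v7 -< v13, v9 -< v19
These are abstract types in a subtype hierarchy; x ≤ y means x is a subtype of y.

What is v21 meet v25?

v10

Common lower bounds of {v21, v25}: v1, v10, v13, v18, v19, v2, v22, v4, v5, v7, v8, v9.
The greatest among these is v10.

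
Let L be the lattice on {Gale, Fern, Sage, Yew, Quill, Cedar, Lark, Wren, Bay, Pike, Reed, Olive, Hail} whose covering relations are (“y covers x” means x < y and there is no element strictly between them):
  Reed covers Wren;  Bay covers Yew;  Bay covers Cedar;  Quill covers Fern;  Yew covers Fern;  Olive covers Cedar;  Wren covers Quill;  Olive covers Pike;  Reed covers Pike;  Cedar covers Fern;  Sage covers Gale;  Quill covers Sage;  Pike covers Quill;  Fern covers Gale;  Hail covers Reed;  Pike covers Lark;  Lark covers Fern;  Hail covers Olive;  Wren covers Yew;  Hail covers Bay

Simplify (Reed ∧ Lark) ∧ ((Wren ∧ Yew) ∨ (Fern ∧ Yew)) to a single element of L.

Reed ∧ Lark = Lark
Wren ∧ Yew = Yew
Fern ∧ Yew = Fern
Yew ∨ Fern = Yew
Lark ∧ Yew = Fern

Fern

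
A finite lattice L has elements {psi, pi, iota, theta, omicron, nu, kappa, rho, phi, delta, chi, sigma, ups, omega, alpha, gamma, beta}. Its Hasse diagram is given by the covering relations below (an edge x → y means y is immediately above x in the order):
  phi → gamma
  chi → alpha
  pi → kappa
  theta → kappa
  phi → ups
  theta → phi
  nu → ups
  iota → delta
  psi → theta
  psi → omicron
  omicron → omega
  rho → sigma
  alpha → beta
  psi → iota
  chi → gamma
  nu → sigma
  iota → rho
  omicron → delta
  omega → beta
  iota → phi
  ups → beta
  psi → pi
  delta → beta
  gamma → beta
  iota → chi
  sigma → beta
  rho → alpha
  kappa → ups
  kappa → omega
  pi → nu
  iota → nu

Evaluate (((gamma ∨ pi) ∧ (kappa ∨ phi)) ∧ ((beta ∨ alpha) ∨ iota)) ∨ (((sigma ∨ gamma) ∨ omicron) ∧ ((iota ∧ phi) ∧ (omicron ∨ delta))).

gamma ∨ pi = beta
kappa ∨ phi = ups
beta ∧ ups = ups
beta ∨ alpha = beta
beta ∨ iota = beta
ups ∧ beta = ups
sigma ∨ gamma = beta
beta ∨ omicron = beta
iota ∧ phi = iota
omicron ∨ delta = delta
iota ∧ delta = iota
beta ∧ iota = iota
ups ∨ iota = ups

ups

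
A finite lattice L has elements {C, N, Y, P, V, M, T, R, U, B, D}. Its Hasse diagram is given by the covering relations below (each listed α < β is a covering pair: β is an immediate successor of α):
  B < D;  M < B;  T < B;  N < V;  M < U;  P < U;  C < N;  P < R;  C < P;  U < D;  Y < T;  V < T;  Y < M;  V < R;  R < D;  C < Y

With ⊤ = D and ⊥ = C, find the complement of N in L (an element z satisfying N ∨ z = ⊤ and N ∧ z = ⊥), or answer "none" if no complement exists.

U

Need z with N ∨ z = D and N ∧ z = C.
Checking each element gives: U.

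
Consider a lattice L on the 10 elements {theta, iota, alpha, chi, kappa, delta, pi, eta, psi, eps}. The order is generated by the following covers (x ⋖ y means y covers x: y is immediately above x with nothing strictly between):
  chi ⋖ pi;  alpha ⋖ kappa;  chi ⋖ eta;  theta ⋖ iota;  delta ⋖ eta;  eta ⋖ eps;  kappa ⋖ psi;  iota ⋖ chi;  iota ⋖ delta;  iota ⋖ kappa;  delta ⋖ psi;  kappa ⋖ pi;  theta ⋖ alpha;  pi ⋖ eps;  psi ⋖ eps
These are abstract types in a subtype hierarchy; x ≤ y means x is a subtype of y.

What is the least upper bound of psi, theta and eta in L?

eps

Common upper bounds of {psi, theta, eta}: eps.
The least among these is eps.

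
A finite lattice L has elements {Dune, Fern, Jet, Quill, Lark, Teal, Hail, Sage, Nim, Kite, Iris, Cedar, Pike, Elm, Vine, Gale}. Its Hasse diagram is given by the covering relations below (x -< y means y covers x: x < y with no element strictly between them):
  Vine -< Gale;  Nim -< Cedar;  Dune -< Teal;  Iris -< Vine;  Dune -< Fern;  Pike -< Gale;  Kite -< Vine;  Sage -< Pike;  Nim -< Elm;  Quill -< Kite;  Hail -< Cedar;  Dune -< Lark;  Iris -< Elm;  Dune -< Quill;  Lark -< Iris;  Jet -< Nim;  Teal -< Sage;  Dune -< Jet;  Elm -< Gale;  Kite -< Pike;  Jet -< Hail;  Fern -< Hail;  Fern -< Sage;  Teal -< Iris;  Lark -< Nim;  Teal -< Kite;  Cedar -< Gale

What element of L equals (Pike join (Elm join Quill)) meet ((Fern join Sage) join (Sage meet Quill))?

Sage

Elm ∨ Quill = Gale
Pike ∨ Gale = Gale
Fern ∨ Sage = Sage
Sage ∧ Quill = Dune
Sage ∨ Dune = Sage
Gale ∧ Sage = Sage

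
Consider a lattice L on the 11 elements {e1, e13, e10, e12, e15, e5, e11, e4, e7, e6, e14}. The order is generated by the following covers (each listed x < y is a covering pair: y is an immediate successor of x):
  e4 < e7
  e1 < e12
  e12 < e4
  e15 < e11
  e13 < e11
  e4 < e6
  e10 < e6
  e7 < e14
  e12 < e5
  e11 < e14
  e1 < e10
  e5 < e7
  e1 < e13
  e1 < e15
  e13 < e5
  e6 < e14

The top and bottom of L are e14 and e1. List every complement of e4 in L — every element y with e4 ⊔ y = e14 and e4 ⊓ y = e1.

Need y with e4 ∨ y = e14 and e4 ∧ y = e1.
Checking each element gives: e11, e15.

e11, e15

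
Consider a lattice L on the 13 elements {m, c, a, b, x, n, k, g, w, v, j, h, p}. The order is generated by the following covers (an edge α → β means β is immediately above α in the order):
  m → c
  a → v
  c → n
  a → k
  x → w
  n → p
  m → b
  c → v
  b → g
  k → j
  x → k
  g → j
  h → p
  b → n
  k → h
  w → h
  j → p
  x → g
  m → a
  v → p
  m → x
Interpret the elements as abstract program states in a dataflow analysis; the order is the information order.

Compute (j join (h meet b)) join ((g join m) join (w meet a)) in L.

j

h ∧ b = m
j ∨ m = j
g ∨ m = g
w ∧ a = m
g ∨ m = g
j ∨ g = j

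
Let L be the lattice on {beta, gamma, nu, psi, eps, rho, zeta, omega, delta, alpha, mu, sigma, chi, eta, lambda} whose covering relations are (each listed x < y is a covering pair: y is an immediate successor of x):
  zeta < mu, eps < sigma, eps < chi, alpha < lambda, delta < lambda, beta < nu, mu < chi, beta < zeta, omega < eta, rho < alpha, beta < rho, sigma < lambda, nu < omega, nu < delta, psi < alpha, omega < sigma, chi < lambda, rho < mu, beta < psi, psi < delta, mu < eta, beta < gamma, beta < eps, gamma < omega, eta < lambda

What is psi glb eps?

beta

Common lower bounds of {psi, eps}: beta.
The greatest among these is beta.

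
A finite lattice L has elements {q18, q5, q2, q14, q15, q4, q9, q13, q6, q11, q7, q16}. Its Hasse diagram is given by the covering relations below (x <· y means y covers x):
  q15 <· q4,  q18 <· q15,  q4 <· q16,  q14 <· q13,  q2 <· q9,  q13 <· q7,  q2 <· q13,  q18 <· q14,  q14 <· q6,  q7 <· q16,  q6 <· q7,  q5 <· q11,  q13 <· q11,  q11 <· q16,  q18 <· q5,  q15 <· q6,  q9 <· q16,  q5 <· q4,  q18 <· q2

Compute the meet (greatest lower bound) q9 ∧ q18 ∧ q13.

q18

Common lower bounds of {q9, q18, q13}: q18.
The greatest among these is q18.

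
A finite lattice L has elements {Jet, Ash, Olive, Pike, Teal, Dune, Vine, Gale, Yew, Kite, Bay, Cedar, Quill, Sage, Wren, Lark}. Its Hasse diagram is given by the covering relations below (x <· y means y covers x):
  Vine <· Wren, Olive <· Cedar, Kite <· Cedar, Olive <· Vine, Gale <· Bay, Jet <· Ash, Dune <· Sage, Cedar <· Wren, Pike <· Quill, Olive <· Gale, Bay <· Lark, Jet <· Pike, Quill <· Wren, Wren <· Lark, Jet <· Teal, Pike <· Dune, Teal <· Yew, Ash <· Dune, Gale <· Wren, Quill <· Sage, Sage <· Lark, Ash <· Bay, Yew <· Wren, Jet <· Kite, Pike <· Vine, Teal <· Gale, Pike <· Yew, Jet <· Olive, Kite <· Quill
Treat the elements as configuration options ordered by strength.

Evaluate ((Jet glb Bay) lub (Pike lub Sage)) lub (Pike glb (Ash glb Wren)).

Sage

Jet ∧ Bay = Jet
Pike ∨ Sage = Sage
Jet ∨ Sage = Sage
Ash ∧ Wren = Jet
Pike ∧ Jet = Jet
Sage ∨ Jet = Sage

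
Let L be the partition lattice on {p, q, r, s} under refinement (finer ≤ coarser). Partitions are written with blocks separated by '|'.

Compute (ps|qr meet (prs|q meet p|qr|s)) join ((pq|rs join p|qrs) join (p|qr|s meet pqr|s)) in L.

pqrs

prs|q ∧ p|qr|s = p|q|r|s
ps|qr ∧ p|q|r|s = p|q|r|s
pq|rs ∨ p|qrs = pqrs
p|qr|s ∧ pqr|s = p|qr|s
pqrs ∨ p|qr|s = pqrs
p|q|r|s ∨ pqrs = pqrs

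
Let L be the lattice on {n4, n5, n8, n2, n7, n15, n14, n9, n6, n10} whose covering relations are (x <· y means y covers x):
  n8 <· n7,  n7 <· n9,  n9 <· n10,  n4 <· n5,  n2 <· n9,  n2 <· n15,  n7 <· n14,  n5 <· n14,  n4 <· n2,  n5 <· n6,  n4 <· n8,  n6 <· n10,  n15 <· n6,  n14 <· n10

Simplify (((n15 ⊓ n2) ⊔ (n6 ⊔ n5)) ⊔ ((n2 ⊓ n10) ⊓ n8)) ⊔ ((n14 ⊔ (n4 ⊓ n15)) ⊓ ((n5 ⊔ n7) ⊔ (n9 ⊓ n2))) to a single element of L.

n10

n15 ∧ n2 = n2
n6 ∨ n5 = n6
n2 ∨ n6 = n6
n2 ∧ n10 = n2
n2 ∧ n8 = n4
n6 ∨ n4 = n6
n4 ∧ n15 = n4
n14 ∨ n4 = n14
n5 ∨ n7 = n14
n9 ∧ n2 = n2
n14 ∨ n2 = n10
n14 ∧ n10 = n14
n6 ∨ n14 = n10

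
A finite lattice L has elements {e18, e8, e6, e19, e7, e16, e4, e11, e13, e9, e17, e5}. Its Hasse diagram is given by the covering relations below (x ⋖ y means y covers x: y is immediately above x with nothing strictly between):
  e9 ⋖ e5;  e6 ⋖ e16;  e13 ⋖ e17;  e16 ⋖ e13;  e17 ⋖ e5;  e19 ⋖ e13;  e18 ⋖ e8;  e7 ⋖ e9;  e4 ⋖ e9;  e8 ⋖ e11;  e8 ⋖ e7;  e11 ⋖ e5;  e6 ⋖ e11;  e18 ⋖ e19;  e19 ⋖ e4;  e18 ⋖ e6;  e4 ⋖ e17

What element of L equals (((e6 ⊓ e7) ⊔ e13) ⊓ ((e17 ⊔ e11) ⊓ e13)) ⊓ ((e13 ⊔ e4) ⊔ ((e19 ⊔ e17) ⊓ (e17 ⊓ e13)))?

e13

e6 ∧ e7 = e18
e18 ∨ e13 = e13
e17 ∨ e11 = e5
e5 ∧ e13 = e13
e13 ∧ e13 = e13
e13 ∨ e4 = e17
e19 ∨ e17 = e17
e17 ∧ e13 = e13
e17 ∧ e13 = e13
e17 ∨ e13 = e17
e13 ∧ e17 = e13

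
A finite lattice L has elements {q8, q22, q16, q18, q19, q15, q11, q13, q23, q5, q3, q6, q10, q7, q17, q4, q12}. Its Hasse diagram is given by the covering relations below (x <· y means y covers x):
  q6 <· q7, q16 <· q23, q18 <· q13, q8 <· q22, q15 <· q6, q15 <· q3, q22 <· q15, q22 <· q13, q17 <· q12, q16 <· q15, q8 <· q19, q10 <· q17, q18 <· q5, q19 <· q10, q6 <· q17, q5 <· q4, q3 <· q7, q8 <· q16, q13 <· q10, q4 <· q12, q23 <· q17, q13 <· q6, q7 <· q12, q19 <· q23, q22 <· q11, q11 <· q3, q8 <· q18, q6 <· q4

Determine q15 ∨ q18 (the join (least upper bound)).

Common upper bounds of {q15, q18}: q12, q17, q4, q6, q7.
The least among these is q6.

q6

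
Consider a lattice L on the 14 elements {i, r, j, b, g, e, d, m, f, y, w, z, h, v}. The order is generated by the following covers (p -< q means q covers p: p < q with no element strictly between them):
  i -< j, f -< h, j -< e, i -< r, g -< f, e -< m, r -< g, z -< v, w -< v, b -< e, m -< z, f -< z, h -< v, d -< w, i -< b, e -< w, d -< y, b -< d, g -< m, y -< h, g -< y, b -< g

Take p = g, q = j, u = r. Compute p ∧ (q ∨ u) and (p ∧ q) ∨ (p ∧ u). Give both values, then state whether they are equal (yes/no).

q ∨ u = m, so p ∧ (q ∨ u) = g ∧ m = g.
p ∧ q = i and p ∧ u = r, so (p ∧ q) ∨ (p ∧ u) = i ∨ r = r.
Equal: no.

g; r; no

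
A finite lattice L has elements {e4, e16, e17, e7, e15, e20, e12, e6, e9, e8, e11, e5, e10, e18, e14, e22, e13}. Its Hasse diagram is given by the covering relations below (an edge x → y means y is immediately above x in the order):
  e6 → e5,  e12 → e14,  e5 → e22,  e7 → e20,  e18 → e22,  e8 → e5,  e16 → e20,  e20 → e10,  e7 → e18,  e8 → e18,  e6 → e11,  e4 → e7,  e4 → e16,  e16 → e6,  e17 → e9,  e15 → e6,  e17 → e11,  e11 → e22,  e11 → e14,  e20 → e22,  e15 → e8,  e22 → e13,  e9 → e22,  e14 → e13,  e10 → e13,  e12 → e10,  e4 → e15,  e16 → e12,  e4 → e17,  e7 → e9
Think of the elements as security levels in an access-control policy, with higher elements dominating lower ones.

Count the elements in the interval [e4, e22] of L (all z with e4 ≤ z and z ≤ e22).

13

The interval [e4, e22] = {e11, e15, e16, e17, e18, e20, e22, e4, e5, e6, e7, e8, e9}, which has 13 elements.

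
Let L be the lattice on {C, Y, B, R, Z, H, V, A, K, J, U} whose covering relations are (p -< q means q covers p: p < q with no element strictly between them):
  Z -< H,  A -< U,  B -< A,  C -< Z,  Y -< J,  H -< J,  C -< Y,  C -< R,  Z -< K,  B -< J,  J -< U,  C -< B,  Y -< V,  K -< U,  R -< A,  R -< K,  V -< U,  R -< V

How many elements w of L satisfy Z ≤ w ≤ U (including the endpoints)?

5

The interval [Z, U] = {H, J, K, U, Z}, which has 5 elements.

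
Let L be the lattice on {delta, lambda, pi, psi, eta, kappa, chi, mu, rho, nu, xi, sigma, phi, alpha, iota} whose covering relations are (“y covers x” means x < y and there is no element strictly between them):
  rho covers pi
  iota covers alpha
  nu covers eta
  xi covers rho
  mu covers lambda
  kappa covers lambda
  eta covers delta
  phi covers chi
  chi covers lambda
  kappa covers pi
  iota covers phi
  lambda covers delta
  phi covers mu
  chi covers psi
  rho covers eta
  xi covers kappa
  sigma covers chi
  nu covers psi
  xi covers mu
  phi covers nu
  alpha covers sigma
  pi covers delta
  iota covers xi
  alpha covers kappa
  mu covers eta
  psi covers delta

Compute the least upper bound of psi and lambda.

Common upper bounds of {psi, lambda}: alpha, chi, iota, phi, sigma.
The least among these is chi.

chi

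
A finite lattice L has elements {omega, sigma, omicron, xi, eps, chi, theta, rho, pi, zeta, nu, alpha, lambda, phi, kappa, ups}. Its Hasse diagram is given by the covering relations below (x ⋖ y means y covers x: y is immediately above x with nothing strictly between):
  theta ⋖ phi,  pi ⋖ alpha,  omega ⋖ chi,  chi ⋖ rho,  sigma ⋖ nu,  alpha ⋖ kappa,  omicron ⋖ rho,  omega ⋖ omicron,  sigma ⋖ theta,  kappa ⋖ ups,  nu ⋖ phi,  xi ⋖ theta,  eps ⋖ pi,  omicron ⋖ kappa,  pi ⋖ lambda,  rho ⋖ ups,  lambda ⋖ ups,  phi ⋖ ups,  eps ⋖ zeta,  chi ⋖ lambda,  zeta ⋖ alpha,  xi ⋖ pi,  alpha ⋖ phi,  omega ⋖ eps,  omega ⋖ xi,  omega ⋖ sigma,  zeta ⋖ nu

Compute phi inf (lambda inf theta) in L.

lambda ∧ theta = xi
phi ∧ xi = xi

xi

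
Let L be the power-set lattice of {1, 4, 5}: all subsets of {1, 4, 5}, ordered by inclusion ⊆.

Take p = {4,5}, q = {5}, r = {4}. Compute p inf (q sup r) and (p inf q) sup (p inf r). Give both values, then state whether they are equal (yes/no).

{4,5}; {4,5}; yes

q sup r = {4,5}, so p inf (q sup r) = {4,5} inf {4,5} = {4,5}.
p inf q = {5} and p inf r = {4}, so (p inf q) sup (p inf r) = {5} sup {4} = {4,5}.
Equal: yes.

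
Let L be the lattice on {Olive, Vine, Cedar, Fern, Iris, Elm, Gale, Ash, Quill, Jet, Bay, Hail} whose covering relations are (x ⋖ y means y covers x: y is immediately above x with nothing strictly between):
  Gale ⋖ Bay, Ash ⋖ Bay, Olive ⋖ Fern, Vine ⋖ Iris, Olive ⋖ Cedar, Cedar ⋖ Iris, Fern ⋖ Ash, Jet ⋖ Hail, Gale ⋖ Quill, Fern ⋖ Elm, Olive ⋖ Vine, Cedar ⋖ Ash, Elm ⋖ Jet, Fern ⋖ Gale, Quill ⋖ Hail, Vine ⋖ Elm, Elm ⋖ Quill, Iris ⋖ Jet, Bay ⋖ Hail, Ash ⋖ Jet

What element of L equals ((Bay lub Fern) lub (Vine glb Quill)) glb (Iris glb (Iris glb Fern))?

Bay ∨ Fern = Bay
Vine ∧ Quill = Vine
Bay ∨ Vine = Hail
Iris ∧ Fern = Olive
Iris ∧ Olive = Olive
Hail ∧ Olive = Olive

Olive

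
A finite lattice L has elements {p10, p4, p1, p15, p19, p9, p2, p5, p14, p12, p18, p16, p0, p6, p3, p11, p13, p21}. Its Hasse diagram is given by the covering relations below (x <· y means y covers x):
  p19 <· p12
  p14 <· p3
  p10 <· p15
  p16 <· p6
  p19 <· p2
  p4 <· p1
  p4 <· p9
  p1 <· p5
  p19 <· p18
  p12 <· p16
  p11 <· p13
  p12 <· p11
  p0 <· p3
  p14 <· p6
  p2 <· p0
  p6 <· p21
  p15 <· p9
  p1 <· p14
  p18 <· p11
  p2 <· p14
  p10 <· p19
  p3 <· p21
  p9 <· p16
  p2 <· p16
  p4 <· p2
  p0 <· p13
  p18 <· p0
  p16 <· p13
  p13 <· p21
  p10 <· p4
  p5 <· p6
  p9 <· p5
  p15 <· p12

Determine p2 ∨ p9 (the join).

p16

Common upper bounds of {p2, p9}: p13, p16, p21, p6.
The least among these is p16.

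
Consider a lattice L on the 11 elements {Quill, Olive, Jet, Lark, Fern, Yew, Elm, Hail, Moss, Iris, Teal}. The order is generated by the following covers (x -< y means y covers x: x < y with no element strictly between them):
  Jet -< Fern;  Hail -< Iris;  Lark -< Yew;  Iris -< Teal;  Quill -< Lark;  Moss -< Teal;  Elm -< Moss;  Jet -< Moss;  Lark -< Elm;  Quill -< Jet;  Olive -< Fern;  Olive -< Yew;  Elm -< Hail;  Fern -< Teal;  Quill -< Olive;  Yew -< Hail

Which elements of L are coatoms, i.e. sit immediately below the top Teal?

The coatoms are exactly the elements covered by Teal: Fern, Iris, Moss.

Fern, Iris, Moss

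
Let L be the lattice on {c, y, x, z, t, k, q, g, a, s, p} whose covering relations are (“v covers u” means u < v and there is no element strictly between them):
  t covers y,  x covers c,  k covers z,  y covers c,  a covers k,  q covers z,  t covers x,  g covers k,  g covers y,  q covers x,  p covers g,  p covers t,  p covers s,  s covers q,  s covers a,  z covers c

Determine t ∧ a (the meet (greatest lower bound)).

Common lower bounds of {t, a}: c.
The greatest among these is c.

c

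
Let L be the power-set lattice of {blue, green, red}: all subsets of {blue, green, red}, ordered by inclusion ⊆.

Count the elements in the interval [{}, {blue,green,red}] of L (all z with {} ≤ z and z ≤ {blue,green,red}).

The interval [{}, {blue,green,red}] = {{blue,green,red}, {blue,green}, {blue,red}, {blue}, {green,red}, {green}, {red}, {}}, which has 8 elements.

8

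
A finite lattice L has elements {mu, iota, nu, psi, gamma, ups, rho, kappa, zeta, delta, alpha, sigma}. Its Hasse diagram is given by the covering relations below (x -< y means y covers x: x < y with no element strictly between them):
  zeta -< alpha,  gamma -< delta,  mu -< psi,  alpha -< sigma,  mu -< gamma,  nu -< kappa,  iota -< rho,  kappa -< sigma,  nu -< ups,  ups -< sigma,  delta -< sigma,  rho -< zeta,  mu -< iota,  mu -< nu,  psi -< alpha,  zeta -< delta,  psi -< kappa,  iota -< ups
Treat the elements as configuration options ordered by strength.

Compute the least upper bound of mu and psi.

Common upper bounds of {mu, psi}: alpha, kappa, psi, sigma.
The least among these is psi.

psi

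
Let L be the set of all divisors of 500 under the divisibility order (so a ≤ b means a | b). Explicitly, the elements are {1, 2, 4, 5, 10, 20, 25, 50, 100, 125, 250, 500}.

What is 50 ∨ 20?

100

In the divisibility order, the join is the least common multiple: lcm(50, 20) = 100.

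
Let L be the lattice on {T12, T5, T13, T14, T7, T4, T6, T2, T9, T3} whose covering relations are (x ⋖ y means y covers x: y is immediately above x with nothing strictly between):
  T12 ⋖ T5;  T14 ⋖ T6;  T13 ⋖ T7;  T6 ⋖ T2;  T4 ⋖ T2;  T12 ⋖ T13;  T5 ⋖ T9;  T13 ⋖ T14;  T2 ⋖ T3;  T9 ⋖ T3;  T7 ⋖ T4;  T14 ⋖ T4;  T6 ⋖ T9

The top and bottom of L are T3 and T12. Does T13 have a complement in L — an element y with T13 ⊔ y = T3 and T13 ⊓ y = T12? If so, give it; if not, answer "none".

none

For every candidate y, either T13 ∨ y ≠ T3 or T13 ∧ y ≠ T12; no complement exists.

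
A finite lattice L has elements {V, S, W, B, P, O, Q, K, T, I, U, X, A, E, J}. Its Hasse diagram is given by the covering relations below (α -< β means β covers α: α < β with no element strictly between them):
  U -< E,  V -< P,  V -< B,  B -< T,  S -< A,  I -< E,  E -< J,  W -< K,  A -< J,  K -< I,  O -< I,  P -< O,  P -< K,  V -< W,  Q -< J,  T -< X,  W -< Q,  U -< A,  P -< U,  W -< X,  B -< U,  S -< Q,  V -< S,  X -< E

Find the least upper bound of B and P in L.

Common upper bounds of {B, P}: A, E, J, U.
The least among these is U.

U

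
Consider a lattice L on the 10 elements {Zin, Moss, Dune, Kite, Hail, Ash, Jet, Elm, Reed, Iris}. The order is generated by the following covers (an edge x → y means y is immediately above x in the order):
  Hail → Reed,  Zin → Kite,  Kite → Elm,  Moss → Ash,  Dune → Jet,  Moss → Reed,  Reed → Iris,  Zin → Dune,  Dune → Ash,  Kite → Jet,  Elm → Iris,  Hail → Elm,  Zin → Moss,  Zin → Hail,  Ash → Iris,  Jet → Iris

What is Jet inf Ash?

Dune

Common lower bounds of {Jet, Ash}: Dune, Zin.
The greatest among these is Dune.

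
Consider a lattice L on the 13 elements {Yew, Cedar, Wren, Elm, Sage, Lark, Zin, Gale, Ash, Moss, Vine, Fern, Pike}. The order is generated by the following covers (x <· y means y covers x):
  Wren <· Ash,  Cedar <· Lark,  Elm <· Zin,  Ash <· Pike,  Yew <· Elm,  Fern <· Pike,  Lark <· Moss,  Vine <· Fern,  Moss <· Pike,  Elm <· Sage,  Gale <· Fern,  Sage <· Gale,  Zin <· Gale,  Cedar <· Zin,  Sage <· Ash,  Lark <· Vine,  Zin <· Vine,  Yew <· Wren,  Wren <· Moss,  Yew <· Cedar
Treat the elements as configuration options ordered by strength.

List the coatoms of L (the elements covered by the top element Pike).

The coatoms are exactly the elements covered by Pike: Ash, Fern, Moss.

Ash, Fern, Moss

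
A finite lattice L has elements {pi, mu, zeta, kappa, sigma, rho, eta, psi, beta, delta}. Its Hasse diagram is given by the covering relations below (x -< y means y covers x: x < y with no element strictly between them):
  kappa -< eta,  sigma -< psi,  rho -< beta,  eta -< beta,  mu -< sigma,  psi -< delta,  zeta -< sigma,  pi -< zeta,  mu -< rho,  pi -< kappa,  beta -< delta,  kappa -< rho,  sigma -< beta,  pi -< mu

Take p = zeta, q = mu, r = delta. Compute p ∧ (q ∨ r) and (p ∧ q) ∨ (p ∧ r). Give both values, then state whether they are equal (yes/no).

q ∨ r = delta, so p ∧ (q ∨ r) = zeta ∧ delta = zeta.
p ∧ q = pi and p ∧ r = zeta, so (p ∧ q) ∨ (p ∧ r) = pi ∨ zeta = zeta.
Equal: yes.

zeta; zeta; yes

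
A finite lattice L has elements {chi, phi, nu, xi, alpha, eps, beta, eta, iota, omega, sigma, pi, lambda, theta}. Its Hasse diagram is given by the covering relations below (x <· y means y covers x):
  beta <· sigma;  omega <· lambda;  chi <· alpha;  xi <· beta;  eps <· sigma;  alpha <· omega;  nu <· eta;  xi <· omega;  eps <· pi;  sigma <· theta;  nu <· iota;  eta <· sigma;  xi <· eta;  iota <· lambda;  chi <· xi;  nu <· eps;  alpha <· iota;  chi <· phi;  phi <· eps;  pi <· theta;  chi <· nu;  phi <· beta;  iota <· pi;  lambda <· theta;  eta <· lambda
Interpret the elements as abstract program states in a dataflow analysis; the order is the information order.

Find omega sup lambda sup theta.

theta

Common upper bounds of {omega, lambda, theta}: theta.
The least among these is theta.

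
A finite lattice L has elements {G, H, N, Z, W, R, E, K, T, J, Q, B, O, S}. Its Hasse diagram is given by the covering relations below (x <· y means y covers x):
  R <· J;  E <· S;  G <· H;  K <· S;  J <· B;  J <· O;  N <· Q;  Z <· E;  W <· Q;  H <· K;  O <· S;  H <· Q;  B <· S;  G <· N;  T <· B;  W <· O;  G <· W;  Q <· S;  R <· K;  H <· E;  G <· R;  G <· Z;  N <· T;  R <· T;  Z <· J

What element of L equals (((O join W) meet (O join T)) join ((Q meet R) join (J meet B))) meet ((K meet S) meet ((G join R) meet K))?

R

O ∨ W = O
O ∨ T = S
O ∧ S = O
Q ∧ R = G
J ∧ B = J
G ∨ J = J
O ∨ J = O
K ∧ S = K
G ∨ R = R
R ∧ K = R
K ∧ R = R
O ∧ R = R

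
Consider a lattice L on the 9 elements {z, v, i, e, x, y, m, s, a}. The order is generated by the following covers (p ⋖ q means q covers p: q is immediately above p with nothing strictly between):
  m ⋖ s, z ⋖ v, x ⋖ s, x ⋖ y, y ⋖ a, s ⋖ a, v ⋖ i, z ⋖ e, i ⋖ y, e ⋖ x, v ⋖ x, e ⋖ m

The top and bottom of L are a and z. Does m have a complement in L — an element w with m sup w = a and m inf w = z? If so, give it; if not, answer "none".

Need w with m ∨ w = a and m ∧ w = z.
Checking each element gives: i.

i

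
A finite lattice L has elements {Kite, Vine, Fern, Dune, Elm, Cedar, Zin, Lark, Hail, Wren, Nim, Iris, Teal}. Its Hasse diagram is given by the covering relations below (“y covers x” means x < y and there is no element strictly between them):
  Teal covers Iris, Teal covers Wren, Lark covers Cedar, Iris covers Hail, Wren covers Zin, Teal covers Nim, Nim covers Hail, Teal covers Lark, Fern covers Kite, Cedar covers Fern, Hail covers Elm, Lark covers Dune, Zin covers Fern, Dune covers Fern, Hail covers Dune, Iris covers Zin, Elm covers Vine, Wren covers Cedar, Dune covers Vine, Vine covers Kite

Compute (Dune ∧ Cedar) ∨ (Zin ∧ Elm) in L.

Dune ∧ Cedar = Fern
Zin ∧ Elm = Kite
Fern ∨ Kite = Fern

Fern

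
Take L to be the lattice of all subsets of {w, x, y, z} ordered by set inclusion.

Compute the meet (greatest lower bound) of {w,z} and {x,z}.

Common lower bounds of {{w,z}, {x,z}}: {z}, ∅.
The greatest among these is {z}.

{z}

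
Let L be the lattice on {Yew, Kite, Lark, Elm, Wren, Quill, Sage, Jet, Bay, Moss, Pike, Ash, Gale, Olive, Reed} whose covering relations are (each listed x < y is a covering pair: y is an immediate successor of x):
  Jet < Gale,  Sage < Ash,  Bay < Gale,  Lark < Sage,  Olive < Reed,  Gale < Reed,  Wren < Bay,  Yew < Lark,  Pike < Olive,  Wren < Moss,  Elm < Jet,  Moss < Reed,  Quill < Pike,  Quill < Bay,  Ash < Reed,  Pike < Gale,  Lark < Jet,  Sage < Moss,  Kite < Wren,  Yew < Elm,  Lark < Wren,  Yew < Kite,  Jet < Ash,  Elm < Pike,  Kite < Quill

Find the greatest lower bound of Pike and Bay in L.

Quill

Common lower bounds of {Pike, Bay}: Kite, Quill, Yew.
The greatest among these is Quill.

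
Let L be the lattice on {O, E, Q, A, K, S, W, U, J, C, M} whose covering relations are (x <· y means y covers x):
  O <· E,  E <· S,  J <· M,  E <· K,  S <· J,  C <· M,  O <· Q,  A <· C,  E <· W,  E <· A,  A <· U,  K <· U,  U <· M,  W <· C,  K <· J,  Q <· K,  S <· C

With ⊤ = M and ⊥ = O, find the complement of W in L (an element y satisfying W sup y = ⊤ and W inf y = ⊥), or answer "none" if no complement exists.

Need y with W ∨ y = M and W ∧ y = O.
Checking each element gives: Q.

Q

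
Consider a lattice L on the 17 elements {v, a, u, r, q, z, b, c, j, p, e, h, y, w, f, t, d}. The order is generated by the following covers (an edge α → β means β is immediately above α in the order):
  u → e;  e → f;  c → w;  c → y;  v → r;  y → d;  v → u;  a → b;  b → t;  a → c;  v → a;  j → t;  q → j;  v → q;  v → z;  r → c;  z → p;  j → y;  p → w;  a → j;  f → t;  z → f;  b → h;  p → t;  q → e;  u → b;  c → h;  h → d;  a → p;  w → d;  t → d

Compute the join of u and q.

e

Common upper bounds of {u, q}: d, e, f, t.
The least among these is e.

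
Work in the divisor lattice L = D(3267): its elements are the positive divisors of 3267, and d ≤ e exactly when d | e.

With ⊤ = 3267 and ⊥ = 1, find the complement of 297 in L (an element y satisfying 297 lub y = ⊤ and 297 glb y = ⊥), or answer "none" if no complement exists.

none

For every candidate y, either 297 ∨ y ≠ 3267 or 297 ∧ y ≠ 1; no complement exists.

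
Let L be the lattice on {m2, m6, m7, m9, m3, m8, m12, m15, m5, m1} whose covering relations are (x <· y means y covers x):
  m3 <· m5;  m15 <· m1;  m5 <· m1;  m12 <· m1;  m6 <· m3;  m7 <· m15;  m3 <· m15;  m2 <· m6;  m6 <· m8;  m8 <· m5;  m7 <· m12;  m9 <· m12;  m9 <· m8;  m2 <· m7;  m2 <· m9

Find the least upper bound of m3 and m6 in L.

m3

Common upper bounds of {m3, m6}: m1, m15, m3, m5.
The least among these is m3.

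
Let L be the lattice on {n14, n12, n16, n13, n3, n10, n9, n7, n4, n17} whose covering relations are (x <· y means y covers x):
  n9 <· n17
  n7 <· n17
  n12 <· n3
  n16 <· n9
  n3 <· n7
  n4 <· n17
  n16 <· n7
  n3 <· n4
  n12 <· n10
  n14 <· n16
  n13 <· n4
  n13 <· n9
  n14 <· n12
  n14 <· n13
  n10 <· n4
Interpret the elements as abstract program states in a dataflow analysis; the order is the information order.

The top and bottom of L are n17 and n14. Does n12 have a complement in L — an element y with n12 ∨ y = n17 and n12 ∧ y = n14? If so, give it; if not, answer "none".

Need y with n12 ∨ y = n17 and n12 ∧ y = n14.
Checking each element gives: n9.

n9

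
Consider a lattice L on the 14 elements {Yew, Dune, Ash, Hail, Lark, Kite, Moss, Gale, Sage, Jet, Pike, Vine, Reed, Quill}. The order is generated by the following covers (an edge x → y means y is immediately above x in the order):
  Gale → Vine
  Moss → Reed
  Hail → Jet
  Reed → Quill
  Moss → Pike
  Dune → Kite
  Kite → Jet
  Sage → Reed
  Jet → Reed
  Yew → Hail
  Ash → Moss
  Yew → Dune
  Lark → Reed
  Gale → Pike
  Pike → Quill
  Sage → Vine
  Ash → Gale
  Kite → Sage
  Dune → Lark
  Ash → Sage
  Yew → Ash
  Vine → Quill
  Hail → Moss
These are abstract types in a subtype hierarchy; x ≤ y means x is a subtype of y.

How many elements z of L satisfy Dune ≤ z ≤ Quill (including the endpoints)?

The interval [Dune, Quill] = {Dune, Jet, Kite, Lark, Quill, Reed, Sage, Vine}, which has 8 elements.

8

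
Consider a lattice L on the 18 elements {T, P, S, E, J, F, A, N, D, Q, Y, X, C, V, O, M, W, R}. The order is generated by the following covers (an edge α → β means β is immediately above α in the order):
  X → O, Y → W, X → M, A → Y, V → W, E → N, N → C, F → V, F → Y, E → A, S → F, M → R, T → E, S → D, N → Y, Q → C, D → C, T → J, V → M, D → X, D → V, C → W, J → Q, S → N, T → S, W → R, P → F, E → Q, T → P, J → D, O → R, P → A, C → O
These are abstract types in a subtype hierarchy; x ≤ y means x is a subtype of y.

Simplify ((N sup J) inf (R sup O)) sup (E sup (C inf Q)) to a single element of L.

N ∨ J = C
R ∨ O = R
C ∧ R = C
C ∧ Q = Q
E ∨ Q = Q
C ∨ Q = C

C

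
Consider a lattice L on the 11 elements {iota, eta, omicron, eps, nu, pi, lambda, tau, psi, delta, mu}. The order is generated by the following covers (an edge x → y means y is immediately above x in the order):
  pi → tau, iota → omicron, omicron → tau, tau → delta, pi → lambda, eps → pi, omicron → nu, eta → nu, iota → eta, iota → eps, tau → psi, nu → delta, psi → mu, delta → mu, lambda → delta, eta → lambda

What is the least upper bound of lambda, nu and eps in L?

Common upper bounds of {lambda, nu, eps}: delta, mu.
The least among these is delta.

delta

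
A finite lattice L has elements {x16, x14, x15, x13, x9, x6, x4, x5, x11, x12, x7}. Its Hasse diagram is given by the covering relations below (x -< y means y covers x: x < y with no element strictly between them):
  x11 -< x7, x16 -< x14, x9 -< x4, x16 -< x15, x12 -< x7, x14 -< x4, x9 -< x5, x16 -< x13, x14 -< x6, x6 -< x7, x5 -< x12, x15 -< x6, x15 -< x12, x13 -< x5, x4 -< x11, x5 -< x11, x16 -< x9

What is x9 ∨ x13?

Common upper bounds of {x9, x13}: x11, x12, x5, x7.
The least among these is x5.

x5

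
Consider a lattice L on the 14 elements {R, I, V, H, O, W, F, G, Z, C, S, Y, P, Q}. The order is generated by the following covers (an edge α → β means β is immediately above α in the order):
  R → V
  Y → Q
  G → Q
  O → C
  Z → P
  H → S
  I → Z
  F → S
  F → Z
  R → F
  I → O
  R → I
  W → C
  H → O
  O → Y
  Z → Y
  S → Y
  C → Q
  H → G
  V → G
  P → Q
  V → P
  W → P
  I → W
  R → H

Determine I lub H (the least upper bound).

O

Common upper bounds of {I, H}: C, O, Q, Y.
The least among these is O.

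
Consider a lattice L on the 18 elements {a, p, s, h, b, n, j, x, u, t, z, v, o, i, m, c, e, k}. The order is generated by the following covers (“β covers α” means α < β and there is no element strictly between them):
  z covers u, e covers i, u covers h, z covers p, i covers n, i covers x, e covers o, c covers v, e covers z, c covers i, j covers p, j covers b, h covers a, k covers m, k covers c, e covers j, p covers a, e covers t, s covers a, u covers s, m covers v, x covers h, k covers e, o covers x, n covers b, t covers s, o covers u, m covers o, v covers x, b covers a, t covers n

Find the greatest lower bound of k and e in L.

e

Common lower bounds of {k, e}: a, b, e, h, i, j, n, o, p, s, t, u, x, z.
The greatest among these is e.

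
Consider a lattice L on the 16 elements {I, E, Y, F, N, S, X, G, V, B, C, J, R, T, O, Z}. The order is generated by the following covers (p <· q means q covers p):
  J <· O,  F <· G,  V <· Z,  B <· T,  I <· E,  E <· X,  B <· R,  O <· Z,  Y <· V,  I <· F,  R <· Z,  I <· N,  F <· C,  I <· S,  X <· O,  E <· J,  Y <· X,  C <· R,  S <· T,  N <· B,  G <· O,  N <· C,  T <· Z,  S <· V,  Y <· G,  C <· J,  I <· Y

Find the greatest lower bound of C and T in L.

Common lower bounds of {C, T}: I, N.
The greatest among these is N.

N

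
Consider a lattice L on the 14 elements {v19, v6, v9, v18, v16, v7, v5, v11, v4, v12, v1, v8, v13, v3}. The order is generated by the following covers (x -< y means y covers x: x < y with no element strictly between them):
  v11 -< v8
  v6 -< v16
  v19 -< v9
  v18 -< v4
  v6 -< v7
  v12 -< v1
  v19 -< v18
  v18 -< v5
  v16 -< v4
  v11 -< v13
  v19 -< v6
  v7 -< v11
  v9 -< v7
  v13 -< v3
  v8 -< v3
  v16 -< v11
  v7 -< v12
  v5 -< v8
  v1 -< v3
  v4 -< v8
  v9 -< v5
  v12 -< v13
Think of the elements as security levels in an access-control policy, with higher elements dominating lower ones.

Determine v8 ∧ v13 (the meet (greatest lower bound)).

Common lower bounds of {v8, v13}: v11, v16, v19, v6, v7, v9.
The greatest among these is v11.

v11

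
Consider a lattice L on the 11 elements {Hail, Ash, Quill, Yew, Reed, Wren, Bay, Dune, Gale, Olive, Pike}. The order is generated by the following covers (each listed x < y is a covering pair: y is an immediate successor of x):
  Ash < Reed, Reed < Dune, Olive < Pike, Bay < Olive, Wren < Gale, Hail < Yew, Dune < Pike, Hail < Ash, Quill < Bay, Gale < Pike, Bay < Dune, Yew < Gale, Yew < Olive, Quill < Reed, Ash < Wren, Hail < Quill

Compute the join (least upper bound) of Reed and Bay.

Dune

Common upper bounds of {Reed, Bay}: Dune, Pike.
The least among these is Dune.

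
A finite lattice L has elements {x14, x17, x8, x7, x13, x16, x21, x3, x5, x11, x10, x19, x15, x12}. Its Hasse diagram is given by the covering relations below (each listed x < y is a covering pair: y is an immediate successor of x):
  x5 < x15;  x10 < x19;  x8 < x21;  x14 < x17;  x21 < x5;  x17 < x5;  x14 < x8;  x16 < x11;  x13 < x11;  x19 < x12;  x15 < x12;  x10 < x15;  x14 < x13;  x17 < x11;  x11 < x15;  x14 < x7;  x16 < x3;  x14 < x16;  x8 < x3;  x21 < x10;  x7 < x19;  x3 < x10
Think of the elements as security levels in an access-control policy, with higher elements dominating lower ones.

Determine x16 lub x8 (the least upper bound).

x3

Common upper bounds of {x16, x8}: x10, x12, x15, x19, x3.
The least among these is x3.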